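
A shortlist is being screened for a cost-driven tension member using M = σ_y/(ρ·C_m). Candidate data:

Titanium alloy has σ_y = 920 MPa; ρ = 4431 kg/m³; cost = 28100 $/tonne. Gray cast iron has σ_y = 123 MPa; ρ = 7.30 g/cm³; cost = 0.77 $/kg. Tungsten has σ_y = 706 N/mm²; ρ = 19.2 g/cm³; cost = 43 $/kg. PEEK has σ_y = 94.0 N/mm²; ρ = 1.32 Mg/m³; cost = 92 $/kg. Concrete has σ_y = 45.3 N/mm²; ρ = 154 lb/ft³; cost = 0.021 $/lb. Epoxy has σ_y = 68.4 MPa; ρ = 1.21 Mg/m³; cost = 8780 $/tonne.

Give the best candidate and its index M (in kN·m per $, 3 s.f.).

concrete, M = 397 kN·m per $

Normalizing units and computing the index:
  titanium alloy: σ_y = 920.0 MPa, ρ = 4431 kg/m³, cost = 28.10 $/kg
  gray cast iron: σ_y = 123.0 MPa, ρ = 7300 kg/m³, cost = 0.7700 $/kg
  tungsten: σ_y = 706.0 MPa, ρ = 19200 kg/m³, cost = 43.00 $/kg
  PEEK: σ_y = 94.00 MPa, ρ = 1320 kg/m³, cost = 92.00 $/kg
  concrete: σ_y = 45.30 MPa, ρ = 2467 kg/m³, cost = 0.04630 $/kg
  epoxy: σ_y = 68.40 MPa, ρ = 1210 kg/m³, cost = 8.780 $/kg
  concrete: M = 397 kN·m per $
  gray cast iron: M = 21.9 kN·m per $
  titanium alloy: M = 7.39 kN·m per $
  epoxy: M = 6.44 kN·m per $
  tungsten: M = 0.855 kN·m per $
  PEEK: M = 0.774 kN·m per $
The maximum is for concrete.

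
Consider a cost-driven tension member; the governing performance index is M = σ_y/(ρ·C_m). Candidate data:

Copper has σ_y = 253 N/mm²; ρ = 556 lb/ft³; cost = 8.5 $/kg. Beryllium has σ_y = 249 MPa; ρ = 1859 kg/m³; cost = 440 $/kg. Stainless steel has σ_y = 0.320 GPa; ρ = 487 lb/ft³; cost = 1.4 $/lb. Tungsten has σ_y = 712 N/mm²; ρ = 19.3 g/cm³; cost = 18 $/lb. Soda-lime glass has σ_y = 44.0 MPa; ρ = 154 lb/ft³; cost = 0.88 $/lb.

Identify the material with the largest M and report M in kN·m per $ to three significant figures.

Normalizing units and computing the index:
  copper: σ_y = 253.0 MPa, ρ = 8906 kg/m³, cost = 8.500 $/kg
  beryllium: σ_y = 249.0 MPa, ρ = 1859 kg/m³, cost = 440.0 $/kg
  stainless steel: σ_y = 320.0 MPa, ρ = 7801 kg/m³, cost = 3.086 $/kg
  tungsten: σ_y = 712.0 MPa, ρ = 19300 kg/m³, cost = 39.68 $/kg
  soda-lime glass: σ_y = 44.00 MPa, ρ = 2467 kg/m³, cost = 1.940 $/kg
  stainless steel: M = 13.3 kN·m per $
  soda-lime glass: M = 9.19 kN·m per $
  copper: M = 3.34 kN·m per $
  tungsten: M = 0.930 kN·m per $
  beryllium: M = 0.304 kN·m per $
The maximum is for stainless steel.

stainless steel, M = 13.3 kN·m per $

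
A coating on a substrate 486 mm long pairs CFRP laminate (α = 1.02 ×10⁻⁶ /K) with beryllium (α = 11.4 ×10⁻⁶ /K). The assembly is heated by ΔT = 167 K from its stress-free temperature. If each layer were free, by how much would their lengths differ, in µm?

842 µm

Δα = |1.02 − 11.4|×10⁻⁶/K = 10.4×10⁻⁶/K.
ΔL_mismatch = Δα·L·ΔT = 10.4×10⁻⁶ × 486.0 mm × 167.0 K = 842 µm.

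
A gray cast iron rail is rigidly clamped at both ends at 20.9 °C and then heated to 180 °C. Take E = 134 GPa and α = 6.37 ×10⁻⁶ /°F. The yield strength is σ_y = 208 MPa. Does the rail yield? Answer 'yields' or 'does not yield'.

α = 6.37×10⁻⁶/°F × 9/5 = 11.5×10⁻⁶/K.
ΔT = 159.1 K. Constrained thermal stress σ = E·α·ΔT = 134.0×10³ MPa × 11.5×10⁻⁶ × 159.1 = 244 MPa (compressive).
Compare to σ_y = 208 MPa: σ ≥ σ_y, so it yields.

yields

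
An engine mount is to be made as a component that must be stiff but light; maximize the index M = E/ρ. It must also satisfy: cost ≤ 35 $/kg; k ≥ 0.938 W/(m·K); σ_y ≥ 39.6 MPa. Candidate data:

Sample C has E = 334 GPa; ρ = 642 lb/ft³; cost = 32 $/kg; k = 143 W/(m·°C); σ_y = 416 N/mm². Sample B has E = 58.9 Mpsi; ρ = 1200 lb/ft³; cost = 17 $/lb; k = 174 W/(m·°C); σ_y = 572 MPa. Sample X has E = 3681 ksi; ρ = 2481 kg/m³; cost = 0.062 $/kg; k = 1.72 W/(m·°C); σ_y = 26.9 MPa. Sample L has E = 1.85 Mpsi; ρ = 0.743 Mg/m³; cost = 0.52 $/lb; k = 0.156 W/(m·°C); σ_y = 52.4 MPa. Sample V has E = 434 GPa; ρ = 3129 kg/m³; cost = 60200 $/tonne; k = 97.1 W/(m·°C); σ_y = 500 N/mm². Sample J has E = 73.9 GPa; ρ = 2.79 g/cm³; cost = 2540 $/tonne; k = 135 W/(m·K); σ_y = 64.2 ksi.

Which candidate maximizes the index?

Screen on constraints: cost ≤ 35 $/kg; k ≥ 0.938 W/(m·K); σ_y ≥ 39.6 MPa. Survivors: sample C, sample J.
After converting to SI:
  sample C: E = 334.0 GPa, ρ = 10280 kg/m³
  sample J: E = 73.90 GPa, ρ = 2790 kg/m³
  sample C: M = 32.5 MN·m/kg
  sample J: M = 26.5 MN·m/kg
Sample C ranks first.

sample C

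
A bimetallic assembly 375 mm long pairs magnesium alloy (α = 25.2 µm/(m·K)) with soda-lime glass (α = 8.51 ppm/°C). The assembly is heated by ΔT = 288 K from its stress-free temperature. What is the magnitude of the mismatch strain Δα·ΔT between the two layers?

4.81×10⁻³

Δα = |25.2 − 8.51|×10⁻⁶/K = 16.7×10⁻⁶/K.
Mismatch strain = Δα·ΔT = 16.7×10⁻⁶ × 288.0 = 4.81×10⁻³.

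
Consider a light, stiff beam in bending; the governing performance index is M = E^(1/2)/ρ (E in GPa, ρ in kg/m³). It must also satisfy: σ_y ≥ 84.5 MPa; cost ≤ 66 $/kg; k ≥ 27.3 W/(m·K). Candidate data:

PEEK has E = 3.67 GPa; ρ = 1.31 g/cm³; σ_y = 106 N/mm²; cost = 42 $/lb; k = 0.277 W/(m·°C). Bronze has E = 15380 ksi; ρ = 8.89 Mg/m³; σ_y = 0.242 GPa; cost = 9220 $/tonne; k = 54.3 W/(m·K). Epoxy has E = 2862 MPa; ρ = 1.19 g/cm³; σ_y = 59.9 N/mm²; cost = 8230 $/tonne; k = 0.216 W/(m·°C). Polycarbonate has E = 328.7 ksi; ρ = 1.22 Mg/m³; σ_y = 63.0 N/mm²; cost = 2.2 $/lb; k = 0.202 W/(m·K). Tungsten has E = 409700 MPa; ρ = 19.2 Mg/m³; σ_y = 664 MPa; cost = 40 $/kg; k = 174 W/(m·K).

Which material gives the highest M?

bronze

Screen on constraints: σ_y ≥ 84.5 MPa; cost ≤ 66 $/kg; k ≥ 27.3 W/(m·K). Survivors: bronze, tungsten.
Convert each candidate to consistent units, then evaluate M:
  bronze: E = 106.0 GPa, ρ = 8890 kg/m³
  tungsten: E = 409.7 GPa, ρ = 19200 kg/m³
  bronze: M = 1.16×10⁻³
  tungsten: M = 1.05×10⁻³
Highest index: bronze.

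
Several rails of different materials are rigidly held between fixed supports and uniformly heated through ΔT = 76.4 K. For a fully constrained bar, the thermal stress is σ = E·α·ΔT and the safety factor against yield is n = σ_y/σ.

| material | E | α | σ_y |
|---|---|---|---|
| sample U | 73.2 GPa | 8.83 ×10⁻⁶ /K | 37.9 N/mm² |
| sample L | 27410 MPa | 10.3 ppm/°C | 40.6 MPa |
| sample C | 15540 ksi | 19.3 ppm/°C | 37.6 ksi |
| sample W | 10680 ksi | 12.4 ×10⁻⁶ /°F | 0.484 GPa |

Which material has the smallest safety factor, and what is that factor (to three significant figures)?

Converting E to GPa, α to ×10⁻⁶/K, σ_y to MPa, then σ and n for each:
  sample U: E = 73.20, α = 8.83, σ_y = 37.90 → σ = 49.4 MPa, n = 0.767
  sample L: E = 27.41, α = 10.3, σ_y = 40.60 → σ = 21.6 MPa, n = 1.88
  sample C: E = 107.1, α = 19.3, σ_y = 259.2 → σ = 158 MPa, n = 1.64
  sample W: E = 73.64, α = 22.3, σ_y = 484.0 → σ = 126 MPa, n = 3.85
The minimum is sample U at n = 0.767.

sample U, n = 0.767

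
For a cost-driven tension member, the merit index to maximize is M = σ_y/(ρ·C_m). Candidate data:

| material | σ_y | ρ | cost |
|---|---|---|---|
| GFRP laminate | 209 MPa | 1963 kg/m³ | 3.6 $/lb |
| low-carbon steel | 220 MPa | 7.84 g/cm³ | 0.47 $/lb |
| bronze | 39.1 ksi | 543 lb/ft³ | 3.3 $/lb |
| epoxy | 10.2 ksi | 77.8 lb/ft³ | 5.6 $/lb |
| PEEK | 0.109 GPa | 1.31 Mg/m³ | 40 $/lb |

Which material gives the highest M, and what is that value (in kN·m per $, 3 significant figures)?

low-carbon steel, M = 27.1 kN·m per $

In SI units:
  GFRP laminate: σ_y = 209.0 MPa, ρ = 1963 kg/m³, cost = 7.937 $/kg
  low-carbon steel: σ_y = 220.0 MPa, ρ = 7840 kg/m³, cost = 1.036 $/kg
  bronze: σ_y = 269.6 MPa, ρ = 8698 kg/m³, cost = 7.275 $/kg
  epoxy: σ_y = 70.33 MPa, ρ = 1246 kg/m³, cost = 12.35 $/kg
  PEEK: σ_y = 109.0 MPa, ρ = 1310 kg/m³, cost = 88.18 $/kg
  low-carbon steel: M = 27.1 kN·m per $
  GFRP laminate: M = 13.4 kN·m per $
  epoxy: M = 4.57 kN·m per $
  bronze: M = 4.26 kN·m per $
  PEEK: M = 0.944 kN·m per $
Highest index: low-carbon steel.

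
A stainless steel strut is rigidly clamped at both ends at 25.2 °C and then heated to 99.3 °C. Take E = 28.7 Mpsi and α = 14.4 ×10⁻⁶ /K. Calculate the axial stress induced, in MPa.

E = 28.7 Mpsi = 197.9 GPa.
ΔT = 74.10 K. Constrained thermal stress σ = E·α·ΔT = 197.9×10³ MPa × 14.4×10⁻⁶ × 74.10 = 211 MPa (compressive).

211 MPa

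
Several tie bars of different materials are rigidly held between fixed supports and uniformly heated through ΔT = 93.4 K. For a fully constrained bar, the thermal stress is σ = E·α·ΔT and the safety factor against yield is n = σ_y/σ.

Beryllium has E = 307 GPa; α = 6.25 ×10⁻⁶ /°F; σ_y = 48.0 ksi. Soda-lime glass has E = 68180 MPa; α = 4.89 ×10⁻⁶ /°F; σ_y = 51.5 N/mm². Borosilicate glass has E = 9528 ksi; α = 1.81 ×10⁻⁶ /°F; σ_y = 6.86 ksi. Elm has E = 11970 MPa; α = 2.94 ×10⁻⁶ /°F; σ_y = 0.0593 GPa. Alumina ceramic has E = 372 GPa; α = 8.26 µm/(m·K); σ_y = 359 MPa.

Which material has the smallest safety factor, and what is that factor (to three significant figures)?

In consistent units (E in GPa, α in ×10⁻⁶/K, σ_y in MPa):
  beryllium: E = 307.0, α = 11.2, σ_y = 330.9 → σ = 323 MPa, n = 1.03
  soda-lime glass: E = 68.18, α = 8.80, σ_y = 51.50 → σ = 56.1 MPa, n = 0.919
  borosilicate glass: E = 65.69, α = 3.26, σ_y = 47.30 → σ = 20.0 MPa, n = 2.37
  elm: E = 11.97, α = 5.29, σ_y = 59.30 → σ = 5.92 MPa, n = 10.0
  alumina ceramic: E = 372.0, α = 8.26, σ_y = 359.0 → σ = 287 MPa, n = 1.25
Smallest n: soda-lime glass with n = 0.919.

soda-lime glass, n = 0.919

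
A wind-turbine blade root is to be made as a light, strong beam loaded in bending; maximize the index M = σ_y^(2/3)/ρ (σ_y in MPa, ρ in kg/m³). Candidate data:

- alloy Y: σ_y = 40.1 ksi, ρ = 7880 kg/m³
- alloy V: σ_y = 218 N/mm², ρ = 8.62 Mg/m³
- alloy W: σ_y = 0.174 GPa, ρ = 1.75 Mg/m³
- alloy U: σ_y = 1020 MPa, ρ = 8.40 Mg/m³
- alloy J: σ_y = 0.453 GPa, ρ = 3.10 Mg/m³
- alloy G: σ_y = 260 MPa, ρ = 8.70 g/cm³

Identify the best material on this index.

alloy J

In SI units:
  alloy Y: σ_y = 276.5 MPa, ρ = 7880 kg/m³
  alloy V: σ_y = 218.0 MPa, ρ = 8620 kg/m³
  alloy W: σ_y = 174.0 MPa, ρ = 1750 kg/m³
  alloy U: σ_y = 1020 MPa, ρ = 8400 kg/m³
  alloy J: σ_y = 453.0 MPa, ρ = 3100 kg/m³
  alloy G: σ_y = 260.0 MPa, ρ = 8700 kg/m³
  alloy J: M = 19.0×10⁻³
  alloy W: M = 17.8×10⁻³
  alloy U: M = 12.1×10⁻³
  alloy Y: M = 5.39×10⁻³
  alloy G: M = 4.68×10⁻³
  alloy V: M = 4.20×10⁻³
Highest index: alloy J.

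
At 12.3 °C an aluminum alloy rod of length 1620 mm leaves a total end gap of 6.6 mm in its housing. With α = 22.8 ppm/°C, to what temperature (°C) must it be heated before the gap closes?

α·L₀·ΔT = 6.6 mm ⇒ ΔT = 6.6 / (22.8×10⁻⁶ × 1620.0) = 178.7 K.
T = 12.3 + 178.7 = 191.0 °C.

191 °C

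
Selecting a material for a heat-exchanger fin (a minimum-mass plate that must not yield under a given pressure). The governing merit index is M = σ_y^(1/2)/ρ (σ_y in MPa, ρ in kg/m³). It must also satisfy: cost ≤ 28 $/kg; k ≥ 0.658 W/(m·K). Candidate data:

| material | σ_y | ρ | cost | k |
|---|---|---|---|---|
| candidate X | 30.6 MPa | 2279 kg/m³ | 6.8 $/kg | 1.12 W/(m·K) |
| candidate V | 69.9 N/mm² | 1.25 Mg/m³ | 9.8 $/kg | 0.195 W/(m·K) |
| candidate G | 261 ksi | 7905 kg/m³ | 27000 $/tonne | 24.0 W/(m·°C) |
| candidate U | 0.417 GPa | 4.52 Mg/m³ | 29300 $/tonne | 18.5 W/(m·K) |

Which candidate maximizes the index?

Screen on constraints: cost ≤ 28 $/kg; k ≥ 0.658 W/(m·K). Survivors: candidate X, candidate G.
After converting to SI:
  candidate X: σ_y = 30.60 MPa, ρ = 2279 kg/m³
  candidate G: σ_y = 1800 MPa, ρ = 7905 kg/m³
  candidate G: M = 5.37×10⁻³
  candidate X: M = 2.43×10⁻³
Candidate G ranks first.

candidate G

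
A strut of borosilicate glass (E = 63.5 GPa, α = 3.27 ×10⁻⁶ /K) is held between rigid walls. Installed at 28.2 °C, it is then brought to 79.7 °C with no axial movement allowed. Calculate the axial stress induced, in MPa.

ΔT = 51.50 K. Constrained thermal stress σ = E·α·ΔT = 63.50×10³ MPa × 3.27×10⁻⁶ × 51.50 = 10.7 MPa (compressive).

10.7 MPa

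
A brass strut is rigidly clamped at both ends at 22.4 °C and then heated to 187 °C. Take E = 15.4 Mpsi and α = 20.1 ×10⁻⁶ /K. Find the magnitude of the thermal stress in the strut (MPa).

351 MPa

E = 15.4 Mpsi = 106.2 GPa.
ΔT = 164.6 K. Constrained thermal stress σ = E·α·ΔT = 106.2×10³ MPa × 20.1×10⁻⁶ × 164.6 = 351 MPa (compressive).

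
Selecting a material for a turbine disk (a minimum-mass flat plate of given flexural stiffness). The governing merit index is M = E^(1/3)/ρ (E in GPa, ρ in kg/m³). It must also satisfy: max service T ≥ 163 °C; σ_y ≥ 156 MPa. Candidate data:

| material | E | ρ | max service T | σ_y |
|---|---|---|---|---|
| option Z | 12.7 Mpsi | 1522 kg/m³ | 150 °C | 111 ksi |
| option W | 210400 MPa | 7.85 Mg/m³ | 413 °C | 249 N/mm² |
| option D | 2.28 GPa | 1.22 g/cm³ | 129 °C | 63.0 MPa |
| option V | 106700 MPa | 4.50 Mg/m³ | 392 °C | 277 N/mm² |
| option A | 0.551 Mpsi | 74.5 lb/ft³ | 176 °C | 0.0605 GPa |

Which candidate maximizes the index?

option V

Screen on constraints: max service T ≥ 163 °C; σ_y ≥ 156 MPa. Survivors: option W, option V.
In SI units:
  option W: E = 210.4 GPa, ρ = 7850 kg/m³
  option V: E = 106.7 GPa, ρ = 4500 kg/m³
  option V: M = 1.05×10⁻³
  option W: M = 0.758×10⁻³
The maximum is for option V.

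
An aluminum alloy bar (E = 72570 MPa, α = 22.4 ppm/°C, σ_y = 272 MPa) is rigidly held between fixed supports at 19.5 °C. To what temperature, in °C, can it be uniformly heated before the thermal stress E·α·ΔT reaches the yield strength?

187 °C

E = 72570 MPa = 72.57 GPa.
E·α·ΔT = 272.0 MPa ⇒ ΔT = 272.0 / (72.57×10³ × 22.4×10⁻⁶) = 167.3 K.
T = 19.5 + 167.3 = 186.8 °C.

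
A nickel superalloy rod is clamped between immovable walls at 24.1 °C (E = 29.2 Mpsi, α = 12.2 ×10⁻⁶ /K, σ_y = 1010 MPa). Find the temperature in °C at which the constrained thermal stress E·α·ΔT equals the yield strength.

435 °C

E = 29.2 Mpsi = 201.3 GPa.
E·α·ΔT = 1010 MPa ⇒ ΔT = 1010 / (201.3×10³ × 12.2×10⁻⁶) = 411.2 K.
T = 24.1 + 411.2 = 435.3 °C.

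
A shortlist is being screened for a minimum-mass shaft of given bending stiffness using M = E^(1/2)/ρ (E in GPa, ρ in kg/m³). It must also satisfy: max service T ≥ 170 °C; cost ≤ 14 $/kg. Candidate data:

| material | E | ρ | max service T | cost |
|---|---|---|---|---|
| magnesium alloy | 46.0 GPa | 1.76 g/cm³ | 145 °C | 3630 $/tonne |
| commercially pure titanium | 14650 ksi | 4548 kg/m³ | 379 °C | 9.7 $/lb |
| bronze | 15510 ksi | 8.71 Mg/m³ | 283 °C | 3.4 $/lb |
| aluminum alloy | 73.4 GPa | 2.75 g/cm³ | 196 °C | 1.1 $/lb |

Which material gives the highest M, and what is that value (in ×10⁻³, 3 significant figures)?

Screen on constraints: max service T ≥ 170 °C; cost ≤ 14 $/kg. Survivors: bronze, aluminum alloy.
In SI units:
  bronze: E = 106.9 GPa, ρ = 8710 kg/m³
  aluminum alloy: E = 73.40 GPa, ρ = 2750 kg/m³
  aluminum alloy: M = 3.12×10⁻³
  bronze: M = 1.19×10⁻³
Highest index: aluminum alloy.

aluminum alloy, M = 3.12×10⁻³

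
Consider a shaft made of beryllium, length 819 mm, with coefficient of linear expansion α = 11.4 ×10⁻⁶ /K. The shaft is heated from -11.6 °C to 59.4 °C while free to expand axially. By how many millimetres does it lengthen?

ΔT = 59.4 − (-11.6) = 71.00 K.
ΔL = α·L₀·ΔT = 11.4×10⁻⁶ × 819 mm × 71.00 K = 0.663 mm.

0.663 mm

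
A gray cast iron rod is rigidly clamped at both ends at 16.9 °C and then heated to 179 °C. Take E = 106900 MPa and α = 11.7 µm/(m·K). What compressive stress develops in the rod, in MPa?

E = 106900 MPa = 106.9 GPa.
ΔT = 162.1 K. Constrained thermal stress σ = E·α·ΔT = 106.9×10³ MPa × 11.7×10⁻⁶ × 162.1 = 203 MPa (compressive).

203 MPa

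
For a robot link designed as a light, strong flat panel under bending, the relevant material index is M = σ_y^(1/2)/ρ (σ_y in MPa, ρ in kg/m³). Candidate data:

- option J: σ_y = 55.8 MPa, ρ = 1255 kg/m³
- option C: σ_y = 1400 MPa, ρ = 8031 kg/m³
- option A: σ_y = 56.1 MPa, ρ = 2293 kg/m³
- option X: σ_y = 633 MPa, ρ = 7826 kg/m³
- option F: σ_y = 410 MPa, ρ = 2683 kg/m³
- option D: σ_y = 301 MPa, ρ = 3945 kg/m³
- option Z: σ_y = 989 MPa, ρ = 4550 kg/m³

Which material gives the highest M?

Per-candidate index values:
  option F: M = 7.55×10⁻³
  option Z: M = 6.91×10⁻³
  option J: M = 5.95×10⁻³
  option C: M = 4.66×10⁻³
  option D: M = 4.40×10⁻³
  option A: M = 3.27×10⁻³
  option X: M = 3.21×10⁻³
Highest index: option F.

option F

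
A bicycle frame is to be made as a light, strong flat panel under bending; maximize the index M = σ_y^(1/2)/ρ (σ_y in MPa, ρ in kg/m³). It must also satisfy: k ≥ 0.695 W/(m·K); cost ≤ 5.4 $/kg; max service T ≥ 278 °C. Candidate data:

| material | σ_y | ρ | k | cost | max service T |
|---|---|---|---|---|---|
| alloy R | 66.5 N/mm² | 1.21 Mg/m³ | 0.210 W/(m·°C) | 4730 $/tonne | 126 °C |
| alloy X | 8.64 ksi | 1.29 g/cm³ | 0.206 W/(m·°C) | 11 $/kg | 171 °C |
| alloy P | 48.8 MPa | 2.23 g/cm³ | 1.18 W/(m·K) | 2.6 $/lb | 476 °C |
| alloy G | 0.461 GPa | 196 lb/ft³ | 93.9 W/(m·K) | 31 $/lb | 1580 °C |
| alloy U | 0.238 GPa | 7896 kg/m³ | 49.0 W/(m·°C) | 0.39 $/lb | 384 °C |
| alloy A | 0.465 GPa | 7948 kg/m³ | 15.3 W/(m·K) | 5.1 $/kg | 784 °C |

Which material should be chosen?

Screen on constraints: k ≥ 0.695 W/(m·K); cost ≤ 5.4 $/kg; max service T ≥ 278 °C. Survivors: alloy U, alloy A.
After converting to SI:
  alloy U: σ_y = 238.0 MPa, ρ = 7896 kg/m³
  alloy A: σ_y = 465.0 MPa, ρ = 7948 kg/m³
  alloy A: M = 2.71×10⁻³
  alloy U: M = 1.95×10⁻³
Highest index: alloy A.

alloy A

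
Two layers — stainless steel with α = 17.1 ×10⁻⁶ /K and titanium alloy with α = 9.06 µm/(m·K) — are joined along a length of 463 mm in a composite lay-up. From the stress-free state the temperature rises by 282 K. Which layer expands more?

stainless steel

α(stainless steel) = 17.1×10⁻⁶/K vs α(titanium alloy) = 9.06×10⁻⁶/K.
Higher α expands more for the same ΔT: stainless steel.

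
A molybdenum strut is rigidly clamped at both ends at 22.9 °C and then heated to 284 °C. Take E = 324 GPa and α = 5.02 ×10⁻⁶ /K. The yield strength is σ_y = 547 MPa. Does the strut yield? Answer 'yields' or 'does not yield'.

does not yield

ΔT = 261.1 K. Constrained thermal stress σ = E·α·ΔT = 324.0×10³ MPa × 5.02×10⁻⁶ × 261.1 = 425 MPa (compressive).
Compare to σ_y = 547 MPa: σ < σ_y, so it does not yield.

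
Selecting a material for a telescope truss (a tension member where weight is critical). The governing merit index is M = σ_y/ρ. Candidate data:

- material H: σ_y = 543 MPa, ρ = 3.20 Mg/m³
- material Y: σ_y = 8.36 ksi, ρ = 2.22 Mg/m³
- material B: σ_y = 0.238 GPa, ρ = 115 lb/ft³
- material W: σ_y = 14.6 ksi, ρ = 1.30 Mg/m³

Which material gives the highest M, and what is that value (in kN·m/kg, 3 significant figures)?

material H, M = 170 kN·m/kg

After converting to SI:
  material H: σ_y = 543.0 MPa, ρ = 3200 kg/m³
  material Y: σ_y = 57.64 MPa, ρ = 2220 kg/m³
  material B: σ_y = 238.0 MPa, ρ = 1842 kg/m³
  material W: σ_y = 100.7 MPa, ρ = 1300 kg/m³
  material H: M = 170 kN·m/kg
  material B: M = 129 kN·m/kg
  material W: M = 77.4 kN·m/kg
  material Y: M = 26.0 kN·m/kg
Highest index: material H.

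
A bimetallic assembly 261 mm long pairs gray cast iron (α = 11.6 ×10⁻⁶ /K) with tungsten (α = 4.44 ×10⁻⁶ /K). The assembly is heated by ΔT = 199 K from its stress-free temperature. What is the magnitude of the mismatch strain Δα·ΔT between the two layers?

1.42×10⁻³

Δα = |11.6 − 4.44|×10⁻⁶/K = 7.16×10⁻⁶/K.
Mismatch strain = Δα·ΔT = 7.16×10⁻⁶ × 199.0 = 1.42×10⁻³.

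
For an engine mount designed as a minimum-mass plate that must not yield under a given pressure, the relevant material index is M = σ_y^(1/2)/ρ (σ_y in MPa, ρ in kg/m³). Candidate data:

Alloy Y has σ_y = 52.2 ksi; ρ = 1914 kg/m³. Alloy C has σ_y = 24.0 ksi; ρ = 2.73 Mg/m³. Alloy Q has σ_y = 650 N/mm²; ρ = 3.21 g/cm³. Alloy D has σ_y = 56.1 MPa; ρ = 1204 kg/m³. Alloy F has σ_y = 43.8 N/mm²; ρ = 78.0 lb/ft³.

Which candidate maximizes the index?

alloy Y

Putting every candidate on a common basis:
  alloy Y: σ_y = 359.9 MPa, ρ = 1914 kg/m³
  alloy C: σ_y = 165.5 MPa, ρ = 2730 kg/m³
  alloy Q: σ_y = 650.0 MPa, ρ = 3210 kg/m³
  alloy D: σ_y = 56.10 MPa, ρ = 1204 kg/m³
  alloy F: σ_y = 43.80 MPa, ρ = 1249 kg/m³
  alloy Y: M = 9.91×10⁻³
  alloy Q: M = 7.94×10⁻³
  alloy D: M = 6.22×10⁻³
  alloy F: M = 5.30×10⁻³
  alloy C: M = 4.71×10⁻³
Highest index: alloy Y.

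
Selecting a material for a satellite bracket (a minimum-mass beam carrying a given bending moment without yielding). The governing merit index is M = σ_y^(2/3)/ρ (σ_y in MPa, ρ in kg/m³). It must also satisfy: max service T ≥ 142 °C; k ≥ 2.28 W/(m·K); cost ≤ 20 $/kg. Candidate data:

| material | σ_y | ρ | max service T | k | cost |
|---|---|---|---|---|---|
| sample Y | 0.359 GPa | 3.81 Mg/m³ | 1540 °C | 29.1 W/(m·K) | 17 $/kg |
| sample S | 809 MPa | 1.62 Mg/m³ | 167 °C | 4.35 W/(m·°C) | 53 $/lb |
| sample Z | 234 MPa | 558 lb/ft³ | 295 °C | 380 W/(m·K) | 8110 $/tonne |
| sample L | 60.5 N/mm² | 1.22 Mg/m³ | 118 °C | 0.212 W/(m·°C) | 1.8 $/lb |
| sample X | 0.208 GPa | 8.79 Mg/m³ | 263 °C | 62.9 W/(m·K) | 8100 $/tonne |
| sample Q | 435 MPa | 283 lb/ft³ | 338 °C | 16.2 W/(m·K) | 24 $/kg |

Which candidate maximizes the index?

sample Y

Screen on constraints: max service T ≥ 142 °C; k ≥ 2.28 W/(m·K); cost ≤ 20 $/kg. Survivors: sample Y, sample Z, sample X.
Normalizing units and computing the index:
  sample Y: σ_y = 359.0 MPa, ρ = 3810 kg/m³
  sample Z: σ_y = 234.0 MPa, ρ = 8938 kg/m³
  sample X: σ_y = 208.0 MPa, ρ = 8790 kg/m³
  sample Y: M = 13.3×10⁻³
  sample Z: M = 4.25×10⁻³
  sample X: M = 3.99×10⁻³
Sample Y ranks first.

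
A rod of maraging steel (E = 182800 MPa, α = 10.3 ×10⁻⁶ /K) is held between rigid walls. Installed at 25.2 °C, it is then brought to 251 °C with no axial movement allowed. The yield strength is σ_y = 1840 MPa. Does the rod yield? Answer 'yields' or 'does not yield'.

E = 182800 MPa = 182.8 GPa.
ΔT = 225.8 K. Constrained thermal stress σ = E·α·ΔT = 182.8×10³ MPa × 10.3×10⁻⁶ × 225.8 = 425 MPa (compressive).
Compare to σ_y = 1840 MPa: σ < σ_y, so it does not yield.

does not yield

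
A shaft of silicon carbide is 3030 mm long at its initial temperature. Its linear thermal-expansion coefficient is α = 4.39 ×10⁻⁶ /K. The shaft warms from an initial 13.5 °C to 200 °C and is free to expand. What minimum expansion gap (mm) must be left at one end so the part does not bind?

ΔT = 200 − 13.5 = 186.5 K.
ΔL = α·L₀·ΔT = 4.39×10⁻⁶ × 3030 mm × 186.5 K = 2.48 mm.

2.48 mm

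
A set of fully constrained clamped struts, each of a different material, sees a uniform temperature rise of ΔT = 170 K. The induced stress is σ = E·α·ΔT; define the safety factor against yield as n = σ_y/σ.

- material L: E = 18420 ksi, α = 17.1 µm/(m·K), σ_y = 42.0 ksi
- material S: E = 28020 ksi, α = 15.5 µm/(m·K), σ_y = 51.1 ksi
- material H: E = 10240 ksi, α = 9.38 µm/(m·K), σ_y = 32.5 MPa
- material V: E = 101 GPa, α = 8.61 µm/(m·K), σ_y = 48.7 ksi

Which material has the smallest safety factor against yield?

Converting E to GPa, α to ×10⁻⁶/K, σ_y to MPa, then σ and n for each:
  material L: E = 127.0, α = 17.1, σ_y = 289.6 → σ = 369 MPa, n = 0.784
  material S: E = 193.2, α = 15.5, σ_y = 352.3 → σ = 509 MPa, n = 0.692
  material H: E = 70.60, α = 9.38, σ_y = 32.50 → σ = 113 MPa, n = 0.289
  material V: E = 101.0, α = 8.61, σ_y = 335.8 → σ = 148 MPa, n = 2.27
Smallest n: material H with n = 0.289.

material H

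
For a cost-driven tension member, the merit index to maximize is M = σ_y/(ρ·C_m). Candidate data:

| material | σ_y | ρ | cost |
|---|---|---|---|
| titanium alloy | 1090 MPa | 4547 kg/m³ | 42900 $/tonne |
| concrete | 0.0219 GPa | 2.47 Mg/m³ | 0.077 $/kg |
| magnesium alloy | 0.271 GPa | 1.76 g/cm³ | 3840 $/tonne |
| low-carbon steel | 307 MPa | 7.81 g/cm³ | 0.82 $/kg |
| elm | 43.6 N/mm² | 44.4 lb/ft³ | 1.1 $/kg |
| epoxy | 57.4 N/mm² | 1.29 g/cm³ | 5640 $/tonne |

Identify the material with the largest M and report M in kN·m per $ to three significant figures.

In SI units:
  titanium alloy: σ_y = 1090 MPa, ρ = 4547 kg/m³, cost = 42.90 $/kg
  concrete: σ_y = 21.90 MPa, ρ = 2470 kg/m³, cost = 0.07700 $/kg
  magnesium alloy: σ_y = 271.0 MPa, ρ = 1760 kg/m³, cost = 3.840 $/kg
  low-carbon steel: σ_y = 307.0 MPa, ρ = 7810 kg/m³, cost = 0.8200 $/kg
  elm: σ_y = 43.60 MPa, ρ = 711.2 kg/m³, cost = 1.100 $/kg
  epoxy: σ_y = 57.40 MPa, ρ = 1290 kg/m³, cost = 5.640 $/kg
  concrete: M = 115 kN·m per $
  elm: M = 55.7 kN·m per $
  low-carbon steel: M = 47.9 kN·m per $
  magnesium alloy: M = 40.1 kN·m per $
  epoxy: M = 7.89 kN·m per $
  titanium alloy: M = 5.59 kN·m per $
The maximum is for concrete.

concrete, M = 115 kN·m per $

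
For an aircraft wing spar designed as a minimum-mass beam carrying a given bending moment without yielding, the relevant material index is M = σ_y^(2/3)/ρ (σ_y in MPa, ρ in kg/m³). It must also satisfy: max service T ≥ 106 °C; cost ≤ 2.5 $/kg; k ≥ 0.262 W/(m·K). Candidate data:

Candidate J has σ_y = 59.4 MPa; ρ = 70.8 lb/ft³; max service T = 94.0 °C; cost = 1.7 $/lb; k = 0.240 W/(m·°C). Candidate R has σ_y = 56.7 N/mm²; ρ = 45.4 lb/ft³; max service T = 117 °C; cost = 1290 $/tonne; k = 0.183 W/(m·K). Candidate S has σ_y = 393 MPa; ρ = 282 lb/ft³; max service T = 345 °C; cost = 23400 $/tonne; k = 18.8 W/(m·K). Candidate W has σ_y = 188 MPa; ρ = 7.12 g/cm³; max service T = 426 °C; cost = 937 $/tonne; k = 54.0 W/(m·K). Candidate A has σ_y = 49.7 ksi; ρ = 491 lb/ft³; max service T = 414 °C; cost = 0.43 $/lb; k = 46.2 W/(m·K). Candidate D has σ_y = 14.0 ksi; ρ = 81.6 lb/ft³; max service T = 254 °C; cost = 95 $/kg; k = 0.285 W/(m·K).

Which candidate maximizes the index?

Screen on constraints: max service T ≥ 106 °C; cost ≤ 2.5 $/kg; k ≥ 0.262 W/(m·K). Survivors: candidate W, candidate A.
In SI units:
  candidate W: σ_y = 188.0 MPa, ρ = 7120 kg/m³
  candidate A: σ_y = 342.7 MPa, ρ = 7865 kg/m³
  candidate A: M = 6.23×10⁻³
  candidate W: M = 4.61×10⁻³
Candidate A has the largest M.

candidate A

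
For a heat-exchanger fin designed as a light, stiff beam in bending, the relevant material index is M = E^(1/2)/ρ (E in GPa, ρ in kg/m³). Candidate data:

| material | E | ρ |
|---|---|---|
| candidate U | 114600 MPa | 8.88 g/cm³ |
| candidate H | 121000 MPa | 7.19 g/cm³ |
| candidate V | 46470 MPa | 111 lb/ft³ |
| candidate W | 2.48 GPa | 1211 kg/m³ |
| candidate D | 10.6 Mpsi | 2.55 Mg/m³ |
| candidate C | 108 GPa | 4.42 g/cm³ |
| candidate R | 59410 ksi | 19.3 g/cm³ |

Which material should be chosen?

candidate V

After converting to SI:
  candidate U: E = 114.6 GPa, ρ = 8880 kg/m³
  candidate H: E = 121.0 GPa, ρ = 7190 kg/m³
  candidate V: E = 46.47 GPa, ρ = 1778 kg/m³
  candidate W: E = 2.480 GPa, ρ = 1211 kg/m³
  candidate D: E = 73.08 GPa, ρ = 2550 kg/m³
  candidate C: E = 108.0 GPa, ρ = 4420 kg/m³
  candidate R: E = 409.6 GPa, ρ = 19300 kg/m³
  candidate V: M = 3.83×10⁻³
  candidate D: M = 3.35×10⁻³
  candidate C: M = 2.35×10⁻³
  candidate H: M = 1.53×10⁻³
  candidate W: M = 1.30×10⁻³
  candidate U: M = 1.21×10⁻³
  candidate R: M = 1.05×10⁻³
The maximum is for candidate V.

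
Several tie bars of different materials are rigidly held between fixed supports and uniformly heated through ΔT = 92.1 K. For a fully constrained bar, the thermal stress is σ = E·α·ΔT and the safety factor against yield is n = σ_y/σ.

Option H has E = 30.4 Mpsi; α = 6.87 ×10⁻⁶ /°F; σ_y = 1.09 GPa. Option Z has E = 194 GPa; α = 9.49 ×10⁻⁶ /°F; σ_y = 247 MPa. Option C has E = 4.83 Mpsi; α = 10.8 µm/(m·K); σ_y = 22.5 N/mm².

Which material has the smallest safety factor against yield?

With everything in SI (GPa, ×10⁻⁶/K, MPa):
  option H: E = 209.6, α = 12.4, σ_y = 1090 → σ = 239 MPa, n = 4.57
  option Z: E = 194.0, α = 17.1, σ_y = 247.0 → σ = 305 MPa, n = 0.809
  option C: E = 33.30, α = 10.8, σ_y = 22.50 → σ = 33.1 MPa, n = 0.679
Option C has the lowest safety factor, n = 0.679.

option C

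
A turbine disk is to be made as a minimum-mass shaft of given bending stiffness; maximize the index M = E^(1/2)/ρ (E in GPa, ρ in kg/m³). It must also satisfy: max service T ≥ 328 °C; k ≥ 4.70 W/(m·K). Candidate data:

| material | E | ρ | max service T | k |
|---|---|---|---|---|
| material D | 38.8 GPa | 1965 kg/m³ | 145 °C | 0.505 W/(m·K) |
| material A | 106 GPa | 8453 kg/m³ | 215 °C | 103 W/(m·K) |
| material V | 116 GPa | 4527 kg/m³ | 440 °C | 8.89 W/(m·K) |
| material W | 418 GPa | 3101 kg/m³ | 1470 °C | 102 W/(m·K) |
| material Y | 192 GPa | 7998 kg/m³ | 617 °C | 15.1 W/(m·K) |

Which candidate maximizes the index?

material W

Screen on constraints: max service T ≥ 328 °C; k ≥ 4.70 W/(m·K). Survivors: material V, material W, material Y.
Per-candidate index values:
  material W: M = 6.59×10⁻³
  material V: M = 2.38×10⁻³
  material Y: M = 1.73×10⁻³
Material W ranks first.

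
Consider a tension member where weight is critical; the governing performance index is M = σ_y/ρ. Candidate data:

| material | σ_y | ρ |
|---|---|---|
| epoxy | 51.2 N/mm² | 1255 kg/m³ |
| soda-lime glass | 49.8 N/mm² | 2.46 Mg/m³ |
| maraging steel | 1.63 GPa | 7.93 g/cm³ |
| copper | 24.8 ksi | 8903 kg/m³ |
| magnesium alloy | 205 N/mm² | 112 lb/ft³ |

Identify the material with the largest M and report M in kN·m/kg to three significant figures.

maraging steel, M = 206 kN·m/kg

Putting every candidate on a common basis:
  epoxy: σ_y = 51.20 MPa, ρ = 1255 kg/m³
  soda-lime glass: σ_y = 49.80 MPa, ρ = 2460 kg/m³
  maraging steel: σ_y = 1630 MPa, ρ = 7930 kg/m³
  copper: σ_y = 171.0 MPa, ρ = 8903 kg/m³
  magnesium alloy: σ_y = 205.0 MPa, ρ = 1794 kg/m³
  maraging steel: M = 206 kN·m/kg
  magnesium alloy: M = 114 kN·m/kg
  epoxy: M = 40.8 kN·m/kg
  soda-lime glass: M = 20.2 kN·m/kg
  copper: M = 19.2 kN·m/kg
Maraging steel has the largest M.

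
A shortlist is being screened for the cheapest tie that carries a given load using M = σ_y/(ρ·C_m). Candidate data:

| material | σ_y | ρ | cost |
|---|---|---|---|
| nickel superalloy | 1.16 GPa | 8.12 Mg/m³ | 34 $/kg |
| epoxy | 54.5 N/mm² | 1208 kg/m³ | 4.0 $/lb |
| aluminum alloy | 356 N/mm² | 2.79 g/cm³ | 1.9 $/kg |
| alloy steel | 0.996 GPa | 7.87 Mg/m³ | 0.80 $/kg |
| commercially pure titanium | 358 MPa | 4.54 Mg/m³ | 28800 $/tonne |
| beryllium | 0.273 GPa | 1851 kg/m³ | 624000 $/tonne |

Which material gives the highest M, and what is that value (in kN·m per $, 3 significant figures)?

In SI units:
  nickel superalloy: σ_y = 1160 MPa, ρ = 8120 kg/m³, cost = 34.00 $/kg
  epoxy: σ_y = 54.50 MPa, ρ = 1208 kg/m³, cost = 8.818 $/kg
  aluminum alloy: σ_y = 356.0 MPa, ρ = 2790 kg/m³, cost = 1.900 $/kg
  alloy steel: σ_y = 996.0 MPa, ρ = 7870 kg/m³, cost = 0.8000 $/kg
  commercially pure titanium: σ_y = 358.0 MPa, ρ = 4540 kg/m³, cost = 28.80 $/kg
  beryllium: σ_y = 273.0 MPa, ρ = 1851 kg/m³, cost = 624.0 $/kg
  alloy steel: M = 158 kN·m per $
  aluminum alloy: M = 67.2 kN·m per $
  epoxy: M = 5.12 kN·m per $
  nickel superalloy: M = 4.20 kN·m per $
  commercially pure titanium: M = 2.74 kN·m per $
  beryllium: M = 0.236 kN·m per $
Alloy steel ranks first.

alloy steel, M = 158 kN·m per $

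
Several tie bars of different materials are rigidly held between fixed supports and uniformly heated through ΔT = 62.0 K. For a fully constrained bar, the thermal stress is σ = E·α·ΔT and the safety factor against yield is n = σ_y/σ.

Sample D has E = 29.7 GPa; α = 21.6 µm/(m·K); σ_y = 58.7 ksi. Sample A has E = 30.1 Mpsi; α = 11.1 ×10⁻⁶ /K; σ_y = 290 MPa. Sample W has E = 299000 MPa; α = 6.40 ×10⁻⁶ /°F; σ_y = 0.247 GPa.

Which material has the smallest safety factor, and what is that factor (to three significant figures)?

sample W, n = 1.16

Per material, after unit conversion:
  sample D: E = 29.70, α = 21.6, σ_y = 404.7 → σ = 39.8 MPa, n = 10.2
  sample A: E = 207.5, α = 11.1, σ_y = 290.0 → σ = 143 MPa, n = 2.03
  sample W: E = 299.0, α = 11.5, σ_y = 247.0 → σ = 214 MPa, n = 1.16
Sample W has the lowest safety factor, n = 1.16.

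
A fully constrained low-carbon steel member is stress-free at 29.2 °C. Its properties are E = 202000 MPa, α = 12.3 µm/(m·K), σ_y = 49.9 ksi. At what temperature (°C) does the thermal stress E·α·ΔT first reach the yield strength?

E = 202000 MPa = 202.0 GPa.
σ_y = 49.9 ksi = 344.0 MPa.
E·α·ΔT = 344.0 MPa ⇒ ΔT = 344.0 / (202.0×10³ × 12.3×10⁻⁶) = 138.5 K.
T = 29.2 + 138.5 = 167.7 °C.

168 °C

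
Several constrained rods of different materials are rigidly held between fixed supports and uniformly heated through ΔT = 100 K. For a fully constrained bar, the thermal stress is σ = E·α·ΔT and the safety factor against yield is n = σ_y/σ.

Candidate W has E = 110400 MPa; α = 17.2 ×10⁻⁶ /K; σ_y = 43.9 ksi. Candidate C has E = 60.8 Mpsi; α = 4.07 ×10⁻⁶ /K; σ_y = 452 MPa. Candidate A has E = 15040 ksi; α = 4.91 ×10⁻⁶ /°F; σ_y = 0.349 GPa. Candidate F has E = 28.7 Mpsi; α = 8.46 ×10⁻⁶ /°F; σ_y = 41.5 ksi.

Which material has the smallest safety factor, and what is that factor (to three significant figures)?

Per material, after unit conversion:
  candidate W: E = 110.4, α = 17.2, σ_y = 302.7 → σ = 190 MPa, n = 1.59
  candidate C: E = 419.2, α = 4.07, σ_y = 452.0 → σ = 171 MPa, n = 2.65
  candidate A: E = 103.7, α = 8.84, σ_y = 349.0 → σ = 91.6 MPa, n = 3.81
  candidate F: E = 197.9, α = 15.2, σ_y = 286.1 → σ = 301 MPa, n = 0.950
The minimum is candidate F at n = 0.950.

candidate F, n = 0.950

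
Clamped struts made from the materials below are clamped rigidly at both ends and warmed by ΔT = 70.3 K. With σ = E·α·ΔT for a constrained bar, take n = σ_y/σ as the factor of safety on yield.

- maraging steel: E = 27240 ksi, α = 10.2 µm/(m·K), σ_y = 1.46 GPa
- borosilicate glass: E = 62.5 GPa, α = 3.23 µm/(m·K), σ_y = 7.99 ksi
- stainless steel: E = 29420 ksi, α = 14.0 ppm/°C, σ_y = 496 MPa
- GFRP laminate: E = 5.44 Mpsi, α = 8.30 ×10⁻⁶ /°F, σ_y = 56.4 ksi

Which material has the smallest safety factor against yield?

Per material, after unit conversion:
  maraging steel: E = 187.8, α = 10.2, σ_y = 1460 → σ = 135 MPa, n = 10.8
  borosilicate glass: E = 62.50, α = 3.23, σ_y = 55.09 → σ = 14.2 MPa, n = 3.88
  stainless steel: E = 202.8, α = 14.0, σ_y = 496.0 → σ = 200 MPa, n = 2.48
  GFRP laminate: E = 37.51, α = 14.9, σ_y = 388.9 → σ = 39.4 MPa, n = 9.87
The minimum is stainless steel at n = 2.48.

stainless steel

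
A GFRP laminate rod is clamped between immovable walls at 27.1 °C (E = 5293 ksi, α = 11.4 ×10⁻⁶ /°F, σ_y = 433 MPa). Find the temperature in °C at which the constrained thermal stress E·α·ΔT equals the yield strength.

605 °C

E = 5293 ksi = 36.49 GPa.
α = 11.4×10⁻⁶/°F × 9/5 = 20.5×10⁻⁶/K.
E·α·ΔT = 433.0 MPa ⇒ ΔT = 433.0 / (36.49×10³ × 20.5×10⁻⁶) = 578.2 K.
T = 27.1 + 578.2 = 605.3 °C.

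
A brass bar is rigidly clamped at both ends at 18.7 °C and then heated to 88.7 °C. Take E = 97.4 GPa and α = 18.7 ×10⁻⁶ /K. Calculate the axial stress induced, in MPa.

ΔT = 70.00 K. Constrained thermal stress σ = E·α·ΔT = 97.40×10³ MPa × 18.7×10⁻⁶ × 70.00 = 127 MPa (compressive).

127 MPa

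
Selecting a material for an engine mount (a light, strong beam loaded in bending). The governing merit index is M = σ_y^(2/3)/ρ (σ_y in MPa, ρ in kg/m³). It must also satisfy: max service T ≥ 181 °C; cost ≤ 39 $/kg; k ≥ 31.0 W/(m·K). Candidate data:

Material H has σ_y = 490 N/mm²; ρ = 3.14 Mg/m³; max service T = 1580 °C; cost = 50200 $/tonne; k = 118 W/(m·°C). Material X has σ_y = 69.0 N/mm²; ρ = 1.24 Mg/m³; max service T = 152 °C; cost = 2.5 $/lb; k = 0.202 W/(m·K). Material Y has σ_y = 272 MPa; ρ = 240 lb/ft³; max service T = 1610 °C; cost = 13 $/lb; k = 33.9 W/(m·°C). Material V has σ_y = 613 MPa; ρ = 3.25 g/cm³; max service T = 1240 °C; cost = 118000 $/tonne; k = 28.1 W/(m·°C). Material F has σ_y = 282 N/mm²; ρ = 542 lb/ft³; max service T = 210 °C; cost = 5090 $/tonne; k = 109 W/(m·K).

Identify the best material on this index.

material Y

Screen on constraints: max service T ≥ 181 °C; cost ≤ 39 $/kg; k ≥ 31.0 W/(m·K). Survivors: material Y, material F.
Convert each candidate to consistent units, then evaluate M:
  material Y: σ_y = 272.0 MPa, ρ = 3844 kg/m³
  material F: σ_y = 282.0 MPa, ρ = 8682 kg/m³
  material Y: M = 10.9×10⁻³
  material F: M = 4.95×10⁻³
Material Y has the largest M.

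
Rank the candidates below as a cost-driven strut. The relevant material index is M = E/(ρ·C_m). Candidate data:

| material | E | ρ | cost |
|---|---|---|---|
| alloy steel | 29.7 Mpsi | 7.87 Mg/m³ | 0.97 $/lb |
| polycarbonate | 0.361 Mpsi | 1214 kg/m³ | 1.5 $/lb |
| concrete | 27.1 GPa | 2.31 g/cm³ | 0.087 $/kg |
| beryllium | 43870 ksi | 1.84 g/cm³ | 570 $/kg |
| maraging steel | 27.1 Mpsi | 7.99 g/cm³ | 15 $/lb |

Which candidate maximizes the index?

Normalizing units and computing the index:
  alloy steel: E = 204.8 GPa, ρ = 7870 kg/m³, cost = 2.138 $/kg
  polycarbonate: E = 2.489 GPa, ρ = 1214 kg/m³, cost = 3.307 $/kg
  concrete: E = 27.10 GPa, ρ = 2310 kg/m³, cost = 0.08700 $/kg
  beryllium: E = 302.5 GPa, ρ = 1840 kg/m³, cost = 570.0 $/kg
  maraging steel: E = 186.8 GPa, ρ = 7990 kg/m³, cost = 33.07 $/kg
  concrete: M = 135 MN·m per $
  alloy steel: M = 12.2 MN·m per $
  maraging steel: M = 0.707 MN·m per $
  polycarbonate: M = 0.620 MN·m per $
  beryllium: M = 0.288 MN·m per $
Concrete ranks first.

concrete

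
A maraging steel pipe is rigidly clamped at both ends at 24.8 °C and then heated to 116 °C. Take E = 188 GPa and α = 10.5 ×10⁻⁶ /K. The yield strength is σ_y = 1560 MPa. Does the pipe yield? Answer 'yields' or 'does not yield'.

ΔT = 91.20 K. Constrained thermal stress σ = E·α·ΔT = 188.0×10³ MPa × 10.5×10⁻⁶ × 91.20 = 180 MPa (compressive).
Compare to σ_y = 1560 MPa: σ < σ_y, so it does not yield.

does not yield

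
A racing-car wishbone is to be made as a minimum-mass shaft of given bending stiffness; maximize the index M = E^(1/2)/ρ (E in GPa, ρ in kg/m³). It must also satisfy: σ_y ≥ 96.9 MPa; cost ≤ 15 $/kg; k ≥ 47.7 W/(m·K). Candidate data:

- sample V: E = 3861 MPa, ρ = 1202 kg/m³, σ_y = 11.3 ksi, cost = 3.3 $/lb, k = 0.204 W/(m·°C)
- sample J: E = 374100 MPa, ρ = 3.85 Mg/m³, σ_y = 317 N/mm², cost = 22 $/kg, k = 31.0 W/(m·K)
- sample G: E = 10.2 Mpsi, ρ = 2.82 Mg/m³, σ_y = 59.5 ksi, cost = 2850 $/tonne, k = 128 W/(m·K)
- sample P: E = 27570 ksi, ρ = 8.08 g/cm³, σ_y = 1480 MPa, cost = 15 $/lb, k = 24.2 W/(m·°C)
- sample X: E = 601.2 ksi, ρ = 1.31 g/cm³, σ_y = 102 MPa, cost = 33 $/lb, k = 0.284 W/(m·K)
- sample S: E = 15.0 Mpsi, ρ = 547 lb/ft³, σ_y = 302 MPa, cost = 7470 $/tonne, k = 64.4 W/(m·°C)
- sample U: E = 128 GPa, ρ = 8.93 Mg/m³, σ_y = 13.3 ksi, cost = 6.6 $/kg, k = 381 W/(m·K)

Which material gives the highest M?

Screen on constraints: σ_y ≥ 96.9 MPa; cost ≤ 15 $/kg; k ≥ 47.7 W/(m·K). Survivors: sample G, sample S.
In SI units:
  sample G: E = 70.33 GPa, ρ = 2820 kg/m³
  sample S: E = 103.4 GPa, ρ = 8762 kg/m³
  sample G: M = 2.97×10⁻³
  sample S: M = 1.16×10⁻³
Sample G has the largest M.

sample G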